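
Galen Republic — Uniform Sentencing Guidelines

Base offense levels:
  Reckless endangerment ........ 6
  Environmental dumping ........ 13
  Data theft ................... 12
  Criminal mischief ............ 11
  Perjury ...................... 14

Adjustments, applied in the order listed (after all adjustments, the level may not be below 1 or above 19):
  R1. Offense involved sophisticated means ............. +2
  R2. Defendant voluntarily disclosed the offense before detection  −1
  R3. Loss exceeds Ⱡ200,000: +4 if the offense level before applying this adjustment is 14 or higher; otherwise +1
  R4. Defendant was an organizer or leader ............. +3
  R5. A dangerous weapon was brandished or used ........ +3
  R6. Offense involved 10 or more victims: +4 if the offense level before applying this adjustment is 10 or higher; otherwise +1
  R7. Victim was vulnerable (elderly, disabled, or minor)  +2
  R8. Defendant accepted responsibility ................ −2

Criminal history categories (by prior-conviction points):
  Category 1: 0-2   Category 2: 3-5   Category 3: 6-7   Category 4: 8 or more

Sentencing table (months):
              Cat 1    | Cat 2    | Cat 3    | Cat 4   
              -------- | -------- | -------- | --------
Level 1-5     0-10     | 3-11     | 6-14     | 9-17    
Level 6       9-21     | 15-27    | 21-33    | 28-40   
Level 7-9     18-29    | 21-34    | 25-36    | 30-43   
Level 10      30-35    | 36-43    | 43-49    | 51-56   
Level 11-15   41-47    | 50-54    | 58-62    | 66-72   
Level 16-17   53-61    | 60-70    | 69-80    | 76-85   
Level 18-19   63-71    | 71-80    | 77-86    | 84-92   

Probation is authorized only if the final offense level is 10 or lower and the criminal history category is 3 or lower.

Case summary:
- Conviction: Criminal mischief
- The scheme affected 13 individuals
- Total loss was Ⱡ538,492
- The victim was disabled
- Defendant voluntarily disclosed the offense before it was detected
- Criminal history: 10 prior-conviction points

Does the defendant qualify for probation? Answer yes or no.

No

Base offense level for criminal mischief: 11.
R2 applies: 11 − 1 = 10.
R3 applies (level before this adjustment is 10 < 14, so +1): 10 + 1 = 11.
R5 does not apply.
R6 applies (level before this adjustment is 11 ≥ 10, so +4): 11 + 4 = 15.
R7 applies: 15 + 2 = 17.
R8 does not apply.
Final offense level: 17.
Criminal history: 10 prior points → Category 4 (8+).
Level 17 falls in the 16-17 band.
Grid: Level 16-17 × Category 4 = 76-85 months.
Probation check: level 17 > 10 and category 4 > 3 → not eligible.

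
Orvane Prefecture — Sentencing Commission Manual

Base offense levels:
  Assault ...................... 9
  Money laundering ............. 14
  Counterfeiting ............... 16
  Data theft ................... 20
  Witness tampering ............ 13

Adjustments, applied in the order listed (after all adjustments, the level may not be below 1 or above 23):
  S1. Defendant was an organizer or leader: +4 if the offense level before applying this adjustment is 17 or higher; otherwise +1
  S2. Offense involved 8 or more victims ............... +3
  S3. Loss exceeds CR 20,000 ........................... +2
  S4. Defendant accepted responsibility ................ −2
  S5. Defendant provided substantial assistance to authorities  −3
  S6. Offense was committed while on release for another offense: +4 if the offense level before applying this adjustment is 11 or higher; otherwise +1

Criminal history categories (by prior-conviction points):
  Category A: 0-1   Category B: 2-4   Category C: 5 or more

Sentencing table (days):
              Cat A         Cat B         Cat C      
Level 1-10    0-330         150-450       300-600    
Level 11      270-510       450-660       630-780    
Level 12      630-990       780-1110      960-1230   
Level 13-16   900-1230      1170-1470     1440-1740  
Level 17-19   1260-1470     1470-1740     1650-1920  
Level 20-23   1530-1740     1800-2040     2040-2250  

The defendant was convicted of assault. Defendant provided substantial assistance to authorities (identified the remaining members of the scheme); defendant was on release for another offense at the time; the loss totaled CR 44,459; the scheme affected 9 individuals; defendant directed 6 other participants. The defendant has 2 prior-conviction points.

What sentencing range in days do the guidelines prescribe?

Base offense level for assault: 9.
S1 applies (level before this adjustment is 9 < 17, so +1): 9 + 1 = 10.
S2 applies: 10 + 3 = 13.
S3 applies: 13 + 2 = 15.
S4 does not apply.
S5 applies: 15 − 3 = 12.
S6 applies (level before this adjustment is 12 ≥ 11, so +4): 12 + 4 = 16.
Final offense level: 16.
Criminal history: 2 prior points → Category B (2-4).
Level 16 falls in the 13-16 band.
Grid: Level 13-16 × Category B = 1170-1470 days.

1170-1470 days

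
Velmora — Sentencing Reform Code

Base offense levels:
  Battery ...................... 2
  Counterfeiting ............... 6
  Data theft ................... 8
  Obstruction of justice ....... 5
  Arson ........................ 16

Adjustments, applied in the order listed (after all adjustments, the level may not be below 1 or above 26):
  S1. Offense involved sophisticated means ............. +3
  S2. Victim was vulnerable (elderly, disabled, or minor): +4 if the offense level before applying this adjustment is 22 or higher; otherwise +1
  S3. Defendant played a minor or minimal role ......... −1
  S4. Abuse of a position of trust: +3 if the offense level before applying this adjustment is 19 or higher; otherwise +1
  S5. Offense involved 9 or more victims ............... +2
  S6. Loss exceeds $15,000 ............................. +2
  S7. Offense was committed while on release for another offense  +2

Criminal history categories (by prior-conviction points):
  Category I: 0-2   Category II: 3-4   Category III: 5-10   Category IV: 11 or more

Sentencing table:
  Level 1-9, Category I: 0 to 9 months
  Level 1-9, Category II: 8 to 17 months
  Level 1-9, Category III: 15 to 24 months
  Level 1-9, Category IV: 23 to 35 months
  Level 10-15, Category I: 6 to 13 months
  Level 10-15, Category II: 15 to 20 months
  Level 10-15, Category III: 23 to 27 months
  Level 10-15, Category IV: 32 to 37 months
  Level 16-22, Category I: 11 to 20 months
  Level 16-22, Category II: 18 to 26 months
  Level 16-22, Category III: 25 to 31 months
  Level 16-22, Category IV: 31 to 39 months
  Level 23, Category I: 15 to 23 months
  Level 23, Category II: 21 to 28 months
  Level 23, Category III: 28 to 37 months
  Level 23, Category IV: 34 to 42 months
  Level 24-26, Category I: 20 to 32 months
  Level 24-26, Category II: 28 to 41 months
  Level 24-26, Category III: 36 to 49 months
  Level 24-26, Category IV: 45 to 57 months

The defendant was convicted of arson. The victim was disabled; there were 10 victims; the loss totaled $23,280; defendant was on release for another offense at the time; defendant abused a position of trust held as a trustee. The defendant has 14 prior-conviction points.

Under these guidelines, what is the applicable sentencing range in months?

Base offense level for arson: 16.
S1 does not apply.
S2 applies (level before this adjustment is 16 < 22, so +1): 16 + 1 = 17.
S4 applies (level before this adjustment is 17 < 19, so +1): 17 + 1 = 18.
S5 applies: 18 + 2 = 20.
S6 applies: 20 + 2 = 22.
S7 applies: 22 + 2 = 24.
Final offense level: 24.
Criminal history: 14 prior points → Category IV (11+).
Level 24 falls in the 24-26 band.
Grid: Level 24-26 × Category IV = 45-57 months.

45-57 months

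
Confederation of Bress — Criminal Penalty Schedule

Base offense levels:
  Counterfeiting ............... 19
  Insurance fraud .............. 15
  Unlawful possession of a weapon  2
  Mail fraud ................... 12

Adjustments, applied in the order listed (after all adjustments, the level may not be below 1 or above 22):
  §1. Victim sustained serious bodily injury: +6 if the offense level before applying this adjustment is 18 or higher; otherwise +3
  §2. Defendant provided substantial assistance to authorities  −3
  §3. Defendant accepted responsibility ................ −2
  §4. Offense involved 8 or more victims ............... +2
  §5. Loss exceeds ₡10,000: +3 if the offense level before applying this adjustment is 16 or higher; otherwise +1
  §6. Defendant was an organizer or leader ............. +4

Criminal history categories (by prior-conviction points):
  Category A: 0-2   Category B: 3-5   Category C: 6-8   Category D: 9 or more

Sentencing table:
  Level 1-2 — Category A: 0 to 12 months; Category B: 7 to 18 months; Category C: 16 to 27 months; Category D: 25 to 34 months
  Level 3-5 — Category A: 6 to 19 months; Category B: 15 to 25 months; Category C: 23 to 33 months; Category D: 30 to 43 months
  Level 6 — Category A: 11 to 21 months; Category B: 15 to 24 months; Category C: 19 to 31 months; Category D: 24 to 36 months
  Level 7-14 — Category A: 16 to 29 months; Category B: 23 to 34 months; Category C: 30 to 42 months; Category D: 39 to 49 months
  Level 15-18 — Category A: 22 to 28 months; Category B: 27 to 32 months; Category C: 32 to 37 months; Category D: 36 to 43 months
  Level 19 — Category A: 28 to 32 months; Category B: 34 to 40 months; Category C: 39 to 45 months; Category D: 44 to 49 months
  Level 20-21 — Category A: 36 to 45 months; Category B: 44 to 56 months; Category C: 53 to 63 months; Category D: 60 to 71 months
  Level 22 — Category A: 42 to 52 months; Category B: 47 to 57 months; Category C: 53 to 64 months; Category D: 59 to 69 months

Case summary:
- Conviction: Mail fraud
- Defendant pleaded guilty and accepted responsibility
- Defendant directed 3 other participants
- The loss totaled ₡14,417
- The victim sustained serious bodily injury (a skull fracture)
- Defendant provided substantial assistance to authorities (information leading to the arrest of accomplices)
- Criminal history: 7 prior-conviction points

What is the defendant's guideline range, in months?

Base offense level for mail fraud: 12.
§1 applies (level before this adjustment is 12 < 18, so +3): 12 + 3 = 15.
§2 applies: 15 − 3 = 12.
§3 applies: 12 − 2 = 10.
§5 applies (level before this adjustment is 10 < 16, so +1): 10 + 1 = 11.
§6 applies: 11 + 4 = 15.
Final offense level: 15.
Criminal history: 7 prior points → Category C (6-8).
Level 15 falls in the 15-18 band.
Grid: Level 15-18 × Category C = 32-37 months.

32-37 months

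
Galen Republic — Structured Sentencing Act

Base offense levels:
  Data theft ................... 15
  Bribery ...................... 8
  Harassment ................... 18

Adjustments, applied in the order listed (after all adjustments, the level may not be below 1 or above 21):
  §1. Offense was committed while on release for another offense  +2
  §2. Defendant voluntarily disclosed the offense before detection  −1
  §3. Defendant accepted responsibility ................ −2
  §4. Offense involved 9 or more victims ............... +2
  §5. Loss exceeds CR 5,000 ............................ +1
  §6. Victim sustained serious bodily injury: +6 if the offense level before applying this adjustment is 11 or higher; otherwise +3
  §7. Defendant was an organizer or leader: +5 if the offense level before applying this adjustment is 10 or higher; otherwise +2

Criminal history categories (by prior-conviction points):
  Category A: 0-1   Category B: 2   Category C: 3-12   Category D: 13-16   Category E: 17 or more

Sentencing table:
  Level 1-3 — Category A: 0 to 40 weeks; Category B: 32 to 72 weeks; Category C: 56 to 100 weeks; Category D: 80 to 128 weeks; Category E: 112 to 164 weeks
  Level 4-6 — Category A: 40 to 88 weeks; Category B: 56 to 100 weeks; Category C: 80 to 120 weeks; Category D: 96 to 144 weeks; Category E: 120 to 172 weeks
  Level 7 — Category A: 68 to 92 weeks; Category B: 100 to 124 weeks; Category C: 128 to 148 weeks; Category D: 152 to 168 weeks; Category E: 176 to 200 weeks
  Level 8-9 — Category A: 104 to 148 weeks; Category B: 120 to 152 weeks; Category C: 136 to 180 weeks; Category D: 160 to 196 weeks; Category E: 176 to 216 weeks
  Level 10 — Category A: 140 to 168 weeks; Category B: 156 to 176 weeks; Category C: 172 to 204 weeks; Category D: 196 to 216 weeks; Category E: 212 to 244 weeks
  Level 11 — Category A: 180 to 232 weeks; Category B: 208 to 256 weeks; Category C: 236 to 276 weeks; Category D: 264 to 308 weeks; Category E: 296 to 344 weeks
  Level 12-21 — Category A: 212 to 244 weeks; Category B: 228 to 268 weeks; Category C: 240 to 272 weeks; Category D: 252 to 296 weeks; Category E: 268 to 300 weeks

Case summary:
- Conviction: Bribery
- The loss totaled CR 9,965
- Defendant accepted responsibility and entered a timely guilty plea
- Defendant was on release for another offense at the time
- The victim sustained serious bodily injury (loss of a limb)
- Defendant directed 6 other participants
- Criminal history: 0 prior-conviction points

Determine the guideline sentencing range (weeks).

212-244 weeks

Base offense level for bribery: 8.
§1 applies: 8 + 2 = 10.
§3 applies: 10 − 2 = 8.
§4 does not apply.
§5 applies: 8 + 1 = 9.
§6 applies (level before this adjustment is 9 < 11, so +3): 9 + 3 = 12.
§7 applies (level before this adjustment is 12 ≥ 10, so +5): 12 + 5 = 17.
Final offense level: 17.
Criminal history: 0 prior points → Category A (0-1).
Level 17 falls in the 12-21 band.
Grid: Level 12-21 × Category A = 212-244 weeks.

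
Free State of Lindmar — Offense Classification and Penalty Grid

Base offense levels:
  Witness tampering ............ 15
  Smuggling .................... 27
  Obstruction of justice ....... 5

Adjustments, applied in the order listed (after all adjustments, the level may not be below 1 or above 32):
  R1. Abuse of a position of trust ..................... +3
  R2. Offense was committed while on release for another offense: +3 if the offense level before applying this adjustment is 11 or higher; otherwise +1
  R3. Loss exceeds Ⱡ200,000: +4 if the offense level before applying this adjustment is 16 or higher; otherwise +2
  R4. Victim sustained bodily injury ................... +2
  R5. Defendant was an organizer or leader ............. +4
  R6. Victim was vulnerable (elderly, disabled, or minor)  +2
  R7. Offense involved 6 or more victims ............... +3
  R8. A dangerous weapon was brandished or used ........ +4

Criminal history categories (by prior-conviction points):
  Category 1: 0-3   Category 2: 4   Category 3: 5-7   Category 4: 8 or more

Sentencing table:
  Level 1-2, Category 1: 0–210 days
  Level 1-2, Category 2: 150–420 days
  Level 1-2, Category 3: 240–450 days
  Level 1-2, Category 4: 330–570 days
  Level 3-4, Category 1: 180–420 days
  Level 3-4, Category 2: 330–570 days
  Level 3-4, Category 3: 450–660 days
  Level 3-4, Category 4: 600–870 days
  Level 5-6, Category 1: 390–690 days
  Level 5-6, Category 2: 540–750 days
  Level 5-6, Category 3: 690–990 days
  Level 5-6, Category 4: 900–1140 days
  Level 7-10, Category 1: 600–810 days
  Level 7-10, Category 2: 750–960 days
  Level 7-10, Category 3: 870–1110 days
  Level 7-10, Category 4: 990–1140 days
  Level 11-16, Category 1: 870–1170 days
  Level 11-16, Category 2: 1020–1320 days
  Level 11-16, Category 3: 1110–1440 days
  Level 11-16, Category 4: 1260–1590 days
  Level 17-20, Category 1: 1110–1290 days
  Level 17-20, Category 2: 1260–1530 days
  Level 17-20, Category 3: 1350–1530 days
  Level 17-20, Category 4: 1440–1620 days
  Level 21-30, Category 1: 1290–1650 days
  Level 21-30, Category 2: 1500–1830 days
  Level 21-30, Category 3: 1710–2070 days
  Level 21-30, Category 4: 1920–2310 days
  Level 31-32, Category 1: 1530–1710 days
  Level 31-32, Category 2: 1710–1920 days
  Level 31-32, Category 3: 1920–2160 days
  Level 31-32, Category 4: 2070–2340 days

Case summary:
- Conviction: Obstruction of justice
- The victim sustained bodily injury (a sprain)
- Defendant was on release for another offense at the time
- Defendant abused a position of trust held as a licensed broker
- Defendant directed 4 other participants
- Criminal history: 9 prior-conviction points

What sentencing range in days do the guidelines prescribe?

1260-1590 days

Base offense level for obstruction of justice: 5.
R1 applies: 5 + 3 = 8.
R2 applies (level before this adjustment is 8 < 11, so +1): 8 + 1 = 9.
R3 does not apply.
R4 applies: 9 + 2 = 11.
R5 applies: 11 + 4 = 15.
R6 does not apply.
R8 does not apply.
Final offense level: 15.
Criminal history: 9 prior points → Category 4 (8+).
Level 15 falls in the 11-16 band.
Grid: Level 11-16 × Category 4 = 1260-1590 days.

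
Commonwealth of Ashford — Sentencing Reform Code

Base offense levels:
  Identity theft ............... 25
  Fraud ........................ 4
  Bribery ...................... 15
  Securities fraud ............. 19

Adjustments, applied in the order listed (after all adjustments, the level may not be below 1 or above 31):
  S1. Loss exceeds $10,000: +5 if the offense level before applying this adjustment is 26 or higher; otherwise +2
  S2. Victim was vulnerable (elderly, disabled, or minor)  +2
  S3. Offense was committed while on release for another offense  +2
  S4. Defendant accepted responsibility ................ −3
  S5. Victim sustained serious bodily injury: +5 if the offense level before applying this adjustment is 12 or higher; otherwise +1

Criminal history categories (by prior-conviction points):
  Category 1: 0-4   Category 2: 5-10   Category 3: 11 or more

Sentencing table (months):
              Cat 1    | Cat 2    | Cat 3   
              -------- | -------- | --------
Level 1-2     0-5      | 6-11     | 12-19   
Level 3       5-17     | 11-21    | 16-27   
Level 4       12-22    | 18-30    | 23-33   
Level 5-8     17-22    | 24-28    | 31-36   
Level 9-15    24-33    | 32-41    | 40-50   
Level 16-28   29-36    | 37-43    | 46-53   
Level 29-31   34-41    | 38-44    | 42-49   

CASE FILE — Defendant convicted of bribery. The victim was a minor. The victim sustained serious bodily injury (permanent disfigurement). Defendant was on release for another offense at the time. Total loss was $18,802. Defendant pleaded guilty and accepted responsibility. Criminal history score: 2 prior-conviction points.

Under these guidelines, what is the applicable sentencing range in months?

Base offense level for bribery: 15.
S1 applies (level before this adjustment is 15 < 26, so +2): 15 + 2 = 17.
S2 applies: 17 + 2 = 19.
S3 applies: 19 + 2 = 21.
S4 applies: 21 − 3 = 18.
S5 applies (level before this adjustment is 18 ≥ 12, so +5): 18 + 5 = 23.
Final offense level: 23.
Criminal history: 2 prior points → Category 1 (0-4).
Level 23 falls in the 16-28 band.
Grid: Level 16-28 × Category 1 = 29-36 months.

29-36 months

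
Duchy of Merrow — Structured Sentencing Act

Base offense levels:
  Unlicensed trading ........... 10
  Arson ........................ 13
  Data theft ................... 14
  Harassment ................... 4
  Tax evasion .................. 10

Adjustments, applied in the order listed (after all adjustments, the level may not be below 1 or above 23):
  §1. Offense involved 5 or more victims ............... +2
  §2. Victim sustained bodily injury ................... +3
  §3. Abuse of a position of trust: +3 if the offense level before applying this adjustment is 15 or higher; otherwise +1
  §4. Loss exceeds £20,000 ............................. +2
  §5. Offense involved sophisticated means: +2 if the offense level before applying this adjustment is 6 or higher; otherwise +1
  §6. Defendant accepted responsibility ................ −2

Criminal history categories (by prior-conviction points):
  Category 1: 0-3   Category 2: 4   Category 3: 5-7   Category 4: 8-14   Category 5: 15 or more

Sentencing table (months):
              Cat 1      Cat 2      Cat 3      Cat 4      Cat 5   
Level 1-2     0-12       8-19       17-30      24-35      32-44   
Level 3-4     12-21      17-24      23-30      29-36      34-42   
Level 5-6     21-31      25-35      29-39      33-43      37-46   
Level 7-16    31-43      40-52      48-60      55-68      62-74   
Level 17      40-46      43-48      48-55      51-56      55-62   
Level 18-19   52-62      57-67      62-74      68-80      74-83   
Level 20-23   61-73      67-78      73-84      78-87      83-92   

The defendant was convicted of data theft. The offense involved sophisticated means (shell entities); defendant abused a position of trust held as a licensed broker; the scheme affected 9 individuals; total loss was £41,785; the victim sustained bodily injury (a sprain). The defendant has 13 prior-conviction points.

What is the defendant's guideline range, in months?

Base offense level for data theft: 14.
§1 applies: 14 + 2 = 16.
§2 applies: 16 + 3 = 19.
§3 applies (level before this adjustment is 19 ≥ 15, so +3): 19 + 3 = 22.
§4 applies: 22 + 2 = 24.
§5 applies (level before this adjustment is 24 ≥ 6, so +2): 24 + 2 = 26.
Level 26 exceeds the maximum of 23; capped at 23.
Final offense level: 23.
Criminal history: 13 prior points → Category 4 (8-14).
Level 23 falls in the 20-23 band.
Grid: Level 20-23 × Category 4 = 78-87 months.

78-87 months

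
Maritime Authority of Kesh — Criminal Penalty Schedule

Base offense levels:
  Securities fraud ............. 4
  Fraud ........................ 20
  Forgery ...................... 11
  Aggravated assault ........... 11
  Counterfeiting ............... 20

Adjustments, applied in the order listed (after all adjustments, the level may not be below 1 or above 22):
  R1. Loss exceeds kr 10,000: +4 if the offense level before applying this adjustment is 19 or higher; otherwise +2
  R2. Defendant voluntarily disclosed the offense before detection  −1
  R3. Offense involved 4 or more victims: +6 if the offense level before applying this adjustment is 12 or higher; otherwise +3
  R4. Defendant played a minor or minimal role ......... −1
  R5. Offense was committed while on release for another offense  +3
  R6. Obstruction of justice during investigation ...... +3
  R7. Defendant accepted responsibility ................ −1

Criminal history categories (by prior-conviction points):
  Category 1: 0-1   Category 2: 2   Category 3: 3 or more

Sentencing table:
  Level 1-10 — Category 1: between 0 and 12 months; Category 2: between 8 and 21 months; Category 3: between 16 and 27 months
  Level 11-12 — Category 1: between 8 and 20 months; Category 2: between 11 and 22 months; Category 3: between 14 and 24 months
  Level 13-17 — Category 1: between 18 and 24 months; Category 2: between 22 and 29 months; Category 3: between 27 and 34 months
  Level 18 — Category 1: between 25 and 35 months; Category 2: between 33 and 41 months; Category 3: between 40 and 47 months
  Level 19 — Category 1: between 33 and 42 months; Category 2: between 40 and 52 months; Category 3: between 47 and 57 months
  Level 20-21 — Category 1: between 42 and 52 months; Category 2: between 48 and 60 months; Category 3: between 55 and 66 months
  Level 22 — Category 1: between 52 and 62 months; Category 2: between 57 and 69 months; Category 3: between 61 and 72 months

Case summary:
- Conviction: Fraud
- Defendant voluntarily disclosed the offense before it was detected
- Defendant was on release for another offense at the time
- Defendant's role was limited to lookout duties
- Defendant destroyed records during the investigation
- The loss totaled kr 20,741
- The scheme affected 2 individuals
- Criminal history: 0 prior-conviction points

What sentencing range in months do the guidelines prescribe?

Base offense level for fraud: 20.
R1 applies (level before this adjustment is 20 ≥ 19, so +4): 20 + 4 = 24.
R2 applies: 24 − 1 = 23.
R4 applies: 23 − 1 = 22.
R5 applies: 22 + 3 = 25.
R6 applies: 25 + 3 = 28.
Level 28 exceeds the maximum of 22; capped at 22.
Final offense level: 22.
Criminal history: 0 prior points → Category 1 (0-1).
Level 22 falls in the 22 band.
Grid: Level 22 × Category 1 = 52-62 months.

52-62 months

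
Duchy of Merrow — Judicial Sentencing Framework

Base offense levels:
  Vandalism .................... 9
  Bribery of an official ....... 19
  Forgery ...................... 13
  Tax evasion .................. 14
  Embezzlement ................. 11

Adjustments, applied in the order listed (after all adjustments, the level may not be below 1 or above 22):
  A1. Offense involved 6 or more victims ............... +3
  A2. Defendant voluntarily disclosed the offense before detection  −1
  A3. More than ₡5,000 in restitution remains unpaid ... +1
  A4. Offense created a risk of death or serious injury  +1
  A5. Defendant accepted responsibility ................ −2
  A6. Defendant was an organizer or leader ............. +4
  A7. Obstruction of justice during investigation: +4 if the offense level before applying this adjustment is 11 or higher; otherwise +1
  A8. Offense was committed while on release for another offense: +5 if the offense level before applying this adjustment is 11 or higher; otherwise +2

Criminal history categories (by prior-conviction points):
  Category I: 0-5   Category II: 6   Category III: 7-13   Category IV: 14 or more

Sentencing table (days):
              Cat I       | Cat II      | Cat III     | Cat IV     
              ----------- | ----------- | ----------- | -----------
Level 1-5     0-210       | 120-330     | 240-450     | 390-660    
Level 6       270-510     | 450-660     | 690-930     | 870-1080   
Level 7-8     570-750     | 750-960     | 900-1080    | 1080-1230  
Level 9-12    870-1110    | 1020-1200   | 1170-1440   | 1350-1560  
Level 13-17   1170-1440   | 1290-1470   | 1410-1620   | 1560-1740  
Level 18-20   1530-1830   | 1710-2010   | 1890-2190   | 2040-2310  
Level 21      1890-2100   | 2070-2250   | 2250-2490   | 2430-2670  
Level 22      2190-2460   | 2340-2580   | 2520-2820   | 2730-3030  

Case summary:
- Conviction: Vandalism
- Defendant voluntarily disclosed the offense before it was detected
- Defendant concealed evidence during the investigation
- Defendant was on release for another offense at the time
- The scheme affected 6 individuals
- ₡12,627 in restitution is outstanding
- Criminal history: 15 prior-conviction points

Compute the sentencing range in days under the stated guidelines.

Base offense level for vandalism: 9.
A1 applies: 9 + 3 = 12.
A2 applies: 12 − 1 = 11.
A3 applies: 11 + 1 = 12.
A5 does not apply.
A7 applies (level before this adjustment is 12 ≥ 11, so +4): 12 + 4 = 16.
A8 applies (level before this adjustment is 16 ≥ 11, so +5): 16 + 5 = 21.
Final offense level: 21.
Criminal history: 15 prior points → Category IV (14+).
Level 21 falls in the 21 band.
Grid: Level 21 × Category IV = 2430-2670 days.

2430-2670 days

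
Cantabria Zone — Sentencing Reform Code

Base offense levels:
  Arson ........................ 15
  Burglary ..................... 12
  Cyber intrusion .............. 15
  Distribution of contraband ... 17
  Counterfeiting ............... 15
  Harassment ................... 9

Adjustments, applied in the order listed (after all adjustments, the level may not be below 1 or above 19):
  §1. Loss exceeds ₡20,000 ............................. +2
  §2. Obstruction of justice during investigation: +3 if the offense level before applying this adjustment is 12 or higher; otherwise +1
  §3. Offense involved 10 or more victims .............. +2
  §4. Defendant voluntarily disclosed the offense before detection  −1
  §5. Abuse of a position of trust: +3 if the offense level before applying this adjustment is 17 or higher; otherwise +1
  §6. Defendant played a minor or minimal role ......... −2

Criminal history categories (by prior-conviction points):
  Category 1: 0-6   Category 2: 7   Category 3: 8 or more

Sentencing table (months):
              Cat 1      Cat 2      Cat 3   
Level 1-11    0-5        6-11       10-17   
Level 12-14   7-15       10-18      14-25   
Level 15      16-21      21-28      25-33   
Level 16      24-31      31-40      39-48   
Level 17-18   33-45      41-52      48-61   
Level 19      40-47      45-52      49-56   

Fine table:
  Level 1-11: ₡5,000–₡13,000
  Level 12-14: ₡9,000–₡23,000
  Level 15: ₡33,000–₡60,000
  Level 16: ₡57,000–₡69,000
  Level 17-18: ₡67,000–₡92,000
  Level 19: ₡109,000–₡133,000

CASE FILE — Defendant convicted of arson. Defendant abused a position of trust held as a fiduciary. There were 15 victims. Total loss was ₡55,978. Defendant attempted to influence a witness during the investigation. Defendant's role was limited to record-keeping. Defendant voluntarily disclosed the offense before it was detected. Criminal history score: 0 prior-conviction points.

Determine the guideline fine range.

₡109,000–₡133,000

Base offense level for arson: 15.
§1 applies: 15 + 2 = 17.
§2 applies (level before this adjustment is 17 ≥ 12, so +3): 17 + 3 = 20.
§3 applies: 20 + 2 = 22.
§4 applies: 22 − 1 = 21.
§5 applies (level before this adjustment is 21 ≥ 17, so +3): 21 + 3 = 24.
§6 applies: 24 − 2 = 22.
Level 22 exceeds the maximum of 19; capped at 19.
Final offense level: 19.
Level 19 falls in the 19 band.
Fine table: Level 19 → ₡109,000–₡133,000.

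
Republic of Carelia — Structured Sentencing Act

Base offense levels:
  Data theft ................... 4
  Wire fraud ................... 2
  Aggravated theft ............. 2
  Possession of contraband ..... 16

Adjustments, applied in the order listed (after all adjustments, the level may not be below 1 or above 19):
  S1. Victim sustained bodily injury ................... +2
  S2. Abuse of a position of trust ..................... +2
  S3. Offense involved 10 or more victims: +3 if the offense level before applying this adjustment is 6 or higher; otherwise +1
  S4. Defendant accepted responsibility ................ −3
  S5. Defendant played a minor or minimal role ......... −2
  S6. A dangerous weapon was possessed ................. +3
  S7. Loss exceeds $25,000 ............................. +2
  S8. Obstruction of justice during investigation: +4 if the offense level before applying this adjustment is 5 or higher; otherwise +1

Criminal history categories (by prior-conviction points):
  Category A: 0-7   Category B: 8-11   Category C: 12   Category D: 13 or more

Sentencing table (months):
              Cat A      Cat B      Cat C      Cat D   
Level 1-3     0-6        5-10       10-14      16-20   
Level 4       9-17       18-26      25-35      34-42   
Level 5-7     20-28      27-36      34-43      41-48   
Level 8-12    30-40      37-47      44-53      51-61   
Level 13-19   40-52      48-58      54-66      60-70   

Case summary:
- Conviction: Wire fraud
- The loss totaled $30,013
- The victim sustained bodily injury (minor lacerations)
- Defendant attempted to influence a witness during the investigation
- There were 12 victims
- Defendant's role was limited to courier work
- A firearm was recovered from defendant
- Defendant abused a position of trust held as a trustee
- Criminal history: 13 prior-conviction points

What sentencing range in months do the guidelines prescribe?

60-70 months

Base offense level for wire fraud: 2.
S1 applies: 2 + 2 = 4.
S2 applies: 4 + 2 = 6.
S3 applies (level before this adjustment is 6 ≥ 6, so +3): 6 + 3 = 9.
S5 applies: 9 − 2 = 7.
S6 applies: 7 + 3 = 10.
S7 applies: 10 + 2 = 12.
S8 applies (level before this adjustment is 12 ≥ 5, so +4): 12 + 4 = 16.
Final offense level: 16.
Criminal history: 13 prior points → Category D (13+).
Level 16 falls in the 13-19 band.
Grid: Level 13-19 × Category D = 60-70 months.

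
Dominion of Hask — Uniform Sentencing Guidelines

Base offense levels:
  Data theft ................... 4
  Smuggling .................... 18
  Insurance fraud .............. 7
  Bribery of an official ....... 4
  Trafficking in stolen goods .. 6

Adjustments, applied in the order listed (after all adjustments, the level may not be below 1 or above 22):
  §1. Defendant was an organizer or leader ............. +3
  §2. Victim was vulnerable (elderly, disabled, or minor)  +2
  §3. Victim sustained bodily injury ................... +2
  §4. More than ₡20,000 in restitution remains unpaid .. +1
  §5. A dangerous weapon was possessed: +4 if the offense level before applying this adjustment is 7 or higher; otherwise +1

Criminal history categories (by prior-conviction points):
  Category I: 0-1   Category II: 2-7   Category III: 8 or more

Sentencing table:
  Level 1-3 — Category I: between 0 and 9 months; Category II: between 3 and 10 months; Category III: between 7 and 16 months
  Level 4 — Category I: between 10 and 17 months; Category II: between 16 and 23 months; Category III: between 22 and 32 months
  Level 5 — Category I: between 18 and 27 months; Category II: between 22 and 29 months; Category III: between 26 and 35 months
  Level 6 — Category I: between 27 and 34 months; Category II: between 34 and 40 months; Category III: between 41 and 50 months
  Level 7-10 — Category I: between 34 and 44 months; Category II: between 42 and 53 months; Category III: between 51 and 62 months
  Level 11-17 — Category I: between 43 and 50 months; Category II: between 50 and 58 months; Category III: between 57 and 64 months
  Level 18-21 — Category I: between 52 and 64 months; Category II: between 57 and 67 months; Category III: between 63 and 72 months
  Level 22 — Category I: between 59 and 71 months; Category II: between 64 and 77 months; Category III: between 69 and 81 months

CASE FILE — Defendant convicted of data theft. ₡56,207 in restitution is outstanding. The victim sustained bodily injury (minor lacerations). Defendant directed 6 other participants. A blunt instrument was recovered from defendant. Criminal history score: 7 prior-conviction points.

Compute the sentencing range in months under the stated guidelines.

Base offense level for data theft: 4.
§1 applies: 4 + 3 = 7.
§2 does not apply.
§3 applies: 7 + 2 = 9.
§4 applies: 9 + 1 = 10.
§5 applies (level before this adjustment is 10 ≥ 7, so +4): 10 + 4 = 14.
Final offense level: 14.
Criminal history: 7 prior points → Category II (2-7).
Level 14 falls in the 11-17 band.
Grid: Level 11-17 × Category II = 50-58 months.

50-58 months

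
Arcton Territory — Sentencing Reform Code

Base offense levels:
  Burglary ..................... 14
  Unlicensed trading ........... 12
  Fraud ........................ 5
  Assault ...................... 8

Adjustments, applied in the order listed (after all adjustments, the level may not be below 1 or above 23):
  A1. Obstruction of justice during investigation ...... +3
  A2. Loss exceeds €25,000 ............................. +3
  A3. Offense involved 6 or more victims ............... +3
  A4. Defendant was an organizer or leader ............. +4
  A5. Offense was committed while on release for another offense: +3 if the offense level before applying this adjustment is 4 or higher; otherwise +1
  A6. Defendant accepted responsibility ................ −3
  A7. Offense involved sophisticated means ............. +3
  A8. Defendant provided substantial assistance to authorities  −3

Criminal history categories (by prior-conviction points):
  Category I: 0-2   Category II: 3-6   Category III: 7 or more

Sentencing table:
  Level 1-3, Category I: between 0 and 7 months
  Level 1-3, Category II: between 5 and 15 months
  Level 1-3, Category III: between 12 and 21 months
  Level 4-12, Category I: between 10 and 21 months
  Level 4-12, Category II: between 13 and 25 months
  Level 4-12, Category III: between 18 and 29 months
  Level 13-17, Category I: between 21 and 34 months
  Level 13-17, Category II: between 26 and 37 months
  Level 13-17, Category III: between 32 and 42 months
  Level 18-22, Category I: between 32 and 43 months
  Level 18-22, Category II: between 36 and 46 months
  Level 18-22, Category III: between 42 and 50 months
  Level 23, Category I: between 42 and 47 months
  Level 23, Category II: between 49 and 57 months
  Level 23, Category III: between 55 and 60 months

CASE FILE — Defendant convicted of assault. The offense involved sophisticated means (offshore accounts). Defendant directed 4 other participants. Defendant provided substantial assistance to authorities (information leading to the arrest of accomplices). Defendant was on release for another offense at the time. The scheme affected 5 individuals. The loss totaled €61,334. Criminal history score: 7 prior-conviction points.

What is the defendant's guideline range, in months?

42-50 months

Base offense level for assault: 8.
A2 applies: 8 + 3 = 11.
A3 does not apply.
A4 applies: 11 + 4 = 15.
A5 applies (level before this adjustment is 15 ≥ 4, so +3): 15 + 3 = 18.
A7 applies: 18 + 3 = 21.
A8 applies: 21 − 3 = 18.
Final offense level: 18.
Criminal history: 7 prior points → Category III (7+).
Level 18 falls in the 18-22 band.
Grid: Level 18-22 × Category III = 42-50 months.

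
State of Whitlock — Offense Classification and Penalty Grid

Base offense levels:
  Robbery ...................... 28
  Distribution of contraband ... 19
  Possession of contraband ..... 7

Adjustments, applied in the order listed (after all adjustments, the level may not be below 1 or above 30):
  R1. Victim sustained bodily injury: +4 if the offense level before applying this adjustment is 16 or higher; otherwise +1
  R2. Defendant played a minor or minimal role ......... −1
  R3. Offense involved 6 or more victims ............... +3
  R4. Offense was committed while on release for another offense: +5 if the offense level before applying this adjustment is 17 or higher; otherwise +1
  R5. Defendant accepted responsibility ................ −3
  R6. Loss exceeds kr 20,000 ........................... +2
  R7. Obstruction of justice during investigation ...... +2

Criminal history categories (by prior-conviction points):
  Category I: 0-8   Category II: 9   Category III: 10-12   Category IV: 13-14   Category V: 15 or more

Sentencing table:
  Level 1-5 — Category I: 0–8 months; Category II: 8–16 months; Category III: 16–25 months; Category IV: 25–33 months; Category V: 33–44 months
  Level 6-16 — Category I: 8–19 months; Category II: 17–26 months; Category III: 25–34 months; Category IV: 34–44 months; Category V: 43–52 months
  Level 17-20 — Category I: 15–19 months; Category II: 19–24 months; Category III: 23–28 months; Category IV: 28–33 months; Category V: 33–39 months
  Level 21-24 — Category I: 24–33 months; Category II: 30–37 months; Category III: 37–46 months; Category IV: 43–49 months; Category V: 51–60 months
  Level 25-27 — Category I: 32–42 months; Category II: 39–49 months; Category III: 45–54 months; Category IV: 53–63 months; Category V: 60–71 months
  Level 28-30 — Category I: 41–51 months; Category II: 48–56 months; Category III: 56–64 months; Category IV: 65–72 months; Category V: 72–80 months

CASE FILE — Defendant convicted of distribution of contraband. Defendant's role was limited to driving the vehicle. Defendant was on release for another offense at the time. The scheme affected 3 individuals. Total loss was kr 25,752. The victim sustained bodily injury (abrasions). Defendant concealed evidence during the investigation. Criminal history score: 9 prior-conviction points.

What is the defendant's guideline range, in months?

48-56 months

Base offense level for distribution of contraband: 19.
R1 applies (level before this adjustment is 19 ≥ 16, so +4): 19 + 4 = 23.
R2 applies: 23 − 1 = 22.
R3 does not apply.
R4 applies (level before this adjustment is 22 ≥ 17, so +5): 22 + 5 = 27.
R5 does not apply.
R6 applies: 27 + 2 = 29.
R7 applies: 29 + 2 = 31.
Level 31 exceeds the maximum of 30; capped at 30.
Final offense level: 30.
Criminal history: 9 prior points → Category II (9).
Level 30 falls in the 28-30 band.
Grid: Level 28-30 × Category II = 48-56 months.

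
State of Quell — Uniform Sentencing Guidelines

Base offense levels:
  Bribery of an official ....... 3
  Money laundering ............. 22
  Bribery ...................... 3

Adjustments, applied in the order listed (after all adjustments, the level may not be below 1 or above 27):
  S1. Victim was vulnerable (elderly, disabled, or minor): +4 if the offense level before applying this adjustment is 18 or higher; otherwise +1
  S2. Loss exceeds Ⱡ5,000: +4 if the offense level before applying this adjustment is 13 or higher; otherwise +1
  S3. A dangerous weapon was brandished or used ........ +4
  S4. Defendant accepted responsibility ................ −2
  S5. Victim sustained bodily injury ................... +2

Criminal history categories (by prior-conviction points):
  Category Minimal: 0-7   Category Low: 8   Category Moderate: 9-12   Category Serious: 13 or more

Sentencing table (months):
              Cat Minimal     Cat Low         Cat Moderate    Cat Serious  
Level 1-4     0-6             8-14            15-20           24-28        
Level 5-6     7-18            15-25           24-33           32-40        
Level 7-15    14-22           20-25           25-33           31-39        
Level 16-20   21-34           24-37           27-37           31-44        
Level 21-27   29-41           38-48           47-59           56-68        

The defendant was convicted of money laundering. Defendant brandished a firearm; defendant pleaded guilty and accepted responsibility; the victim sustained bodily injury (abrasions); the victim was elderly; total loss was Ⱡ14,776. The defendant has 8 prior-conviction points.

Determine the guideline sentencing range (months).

Base offense level for money laundering: 22.
S1 applies (level before this adjustment is 22 ≥ 18, so +4): 22 + 4 = 26.
S2 applies (level before this adjustment is 26 ≥ 13, so +4): 26 + 4 = 30.
S3 applies: 30 + 4 = 34.
S4 applies: 34 − 2 = 32.
S5 applies: 32 + 2 = 34.
Level 34 exceeds the maximum of 27; capped at 27.
Final offense level: 27.
Criminal history: 8 prior points → Category Low (8).
Level 27 falls in the 21-27 band.
Grid: Level 21-27 × Category Low = 38-48 months.

38-48 months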